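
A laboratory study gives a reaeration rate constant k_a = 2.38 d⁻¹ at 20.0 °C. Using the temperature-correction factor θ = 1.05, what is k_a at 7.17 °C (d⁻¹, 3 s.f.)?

k_a(T₂) = k_a(T₁) · θ^(T₂−T₁) = 2.38 × 1.05^(7.17−20.0)
= 2.38 × 1.05^-12.8 = 2.38 × 0.5347 = 1.273 d⁻¹.

k_a ≈ 1.27 d⁻¹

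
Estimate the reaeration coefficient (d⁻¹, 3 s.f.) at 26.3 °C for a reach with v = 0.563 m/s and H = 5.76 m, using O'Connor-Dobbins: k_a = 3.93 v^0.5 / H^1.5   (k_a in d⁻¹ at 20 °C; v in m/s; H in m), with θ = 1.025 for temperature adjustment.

k_a(20) = 3.93 × 0.563^0.5 / 5.76^1.5 = 3.93 × 0.7503 / 13.82 = 0.2133 d⁻¹.
k_a(26.3) = 0.2133 × 1.025^(26.3−20) = 0.2133 × 1.168 = 0.2492 d⁻¹.

k_a ≈ 0.249 d⁻¹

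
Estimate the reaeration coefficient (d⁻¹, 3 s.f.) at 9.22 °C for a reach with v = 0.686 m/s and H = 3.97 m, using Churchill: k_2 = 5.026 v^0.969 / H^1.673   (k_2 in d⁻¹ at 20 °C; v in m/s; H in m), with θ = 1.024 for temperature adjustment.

k_2 ≈ 0.269 d⁻¹

k_2(20) = 5.026 × 0.686^0.969 / 3.97^1.673 = 5.026 × 0.6941 / 10.04 = 0.3474 d⁻¹.
k_2(9.22) = 0.3474 × 1.024^(9.22−20) = 0.3474 × 0.7744 = 0.2690 d⁻¹.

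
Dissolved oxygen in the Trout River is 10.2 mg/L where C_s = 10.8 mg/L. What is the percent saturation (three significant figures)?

% saturation = C/C_s × 100 = 10.2/10.8 × 100 = 94.4 %.

94.4 % saturation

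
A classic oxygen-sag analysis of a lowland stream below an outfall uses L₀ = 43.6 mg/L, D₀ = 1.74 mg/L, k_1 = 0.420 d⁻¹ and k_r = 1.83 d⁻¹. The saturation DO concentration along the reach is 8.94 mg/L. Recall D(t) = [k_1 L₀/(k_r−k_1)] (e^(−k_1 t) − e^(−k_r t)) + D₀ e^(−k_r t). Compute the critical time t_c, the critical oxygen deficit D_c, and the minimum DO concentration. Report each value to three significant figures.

t_c ≈ 0.942 d; D_c ≈ 6.74 mg/L; min DO ≈ 2.20 mg/L

At the critical point dD/dt = 0, so k_1 L₀ e^(−k_1 t) = k_r D. Substituting D(t) from the Streeter–Phelps equation and solving for t gives
t_c = ln[(k_r/k_1)(1 − D₀(k_r−k_1)/(k_1 L₀))] / (k_r−k_1).
Here k_r−k_1 = 1.410 d⁻¹ and 1 − D₀(k_r−k_1)/(k_1 L₀) = 1 − 1.74×1.410/(0.420×43.6) = 0.8660, so
t_c = ln(4.357 × 0.8660) / 1.410 = 1.328 / 1.410 = 0.9418 d.
L(t_c) = L₀ e^(−k_1 t_c) = 43.6 × 0.6733 = 29.36 mg/L, and at the critical point k_r D_c = k_1 L, so D_c = (0.420/1.83) × 29.36 = 6.737 mg/L.
Minimum DO = C_s − D_c = 8.94 − 6.737 = 2.203 mg/L.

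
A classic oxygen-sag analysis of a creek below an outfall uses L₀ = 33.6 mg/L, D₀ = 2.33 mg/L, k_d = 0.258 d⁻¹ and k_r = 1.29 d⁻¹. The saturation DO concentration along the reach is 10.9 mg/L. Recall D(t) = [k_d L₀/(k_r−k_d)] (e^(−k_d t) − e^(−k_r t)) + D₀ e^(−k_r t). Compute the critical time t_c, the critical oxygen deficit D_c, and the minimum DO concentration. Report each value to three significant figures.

t_c = [1/(k_r−k_d)] ln[(k_r/k_d)(1 − D₀(k_r−k_d)/(k_d L₀))]
= [1/(1.29−0.258)] ln[(1.29/0.258)(1 − 2.33×1.032/(0.258×33.6))]
= (1/1.032) ln[5.000 × 0.7226] = 0.9690 × ln(3.613) = 0.9690 × 1.285 = 1.245 d.
D_c = (k_d/k_r) L₀ e^(−k_d t_c) = (0.258/1.29) × 33.6 × e^(−0.258×1.245) = 0.2000 × 33.6 × 0.7253 = 4.874 mg/L.
Minimum DO = C_s − D_c = 10.9 − 4.874 = 6.026 mg/L.

t_c ≈ 1.24 d; D_c ≈ 4.87 mg/L; min DO ≈ 6.03 mg/L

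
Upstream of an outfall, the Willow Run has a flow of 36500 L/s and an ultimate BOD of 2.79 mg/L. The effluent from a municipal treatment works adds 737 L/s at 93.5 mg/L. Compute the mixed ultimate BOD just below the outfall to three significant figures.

4.59 mg/L

Flow-weighted mixing: C = (Q_r C_r + Q_w C_w)/(Q_r + Q_w)
= (36500×2.79 + 737×93.5)/(36500 + 737) = 170700/37240 = 4.585 mg/L.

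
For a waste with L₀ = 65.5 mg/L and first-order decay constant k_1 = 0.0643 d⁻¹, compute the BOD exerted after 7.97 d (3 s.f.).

y_t = L₀(1 − e^(−k_1 t)) = 65.5 × (1 − e^(−0.0643×7.97))
= 65.5 × (1 − 0.5990) = 65.5 × 0.4010 = 26.26 mg/L.

y ≈ 26.3 mg/L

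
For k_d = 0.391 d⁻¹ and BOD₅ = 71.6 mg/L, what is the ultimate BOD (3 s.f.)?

L₀ ≈ 83.4 mg/L

BOD₅ = L₀(1 − e^(−5k_d)) ⇒ L₀ = BOD₅ / (1 − e^(−5×0.391))
= 71.6 / (1 − 0.1416) = 71.6 / 0.8584 = 83.41 mg/L.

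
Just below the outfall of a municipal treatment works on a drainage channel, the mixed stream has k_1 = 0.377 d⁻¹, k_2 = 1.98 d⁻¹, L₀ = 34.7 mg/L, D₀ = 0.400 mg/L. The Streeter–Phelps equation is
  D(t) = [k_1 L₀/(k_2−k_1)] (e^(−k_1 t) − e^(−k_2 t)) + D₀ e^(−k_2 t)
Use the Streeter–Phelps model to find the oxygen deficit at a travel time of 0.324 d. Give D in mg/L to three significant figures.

D ≈ 3.14 mg/L

k_1 L₀/(k_2−k_1) = 0.377×34.7/(1.98−0.377) = 13.08/1.603 = 8.161 mg/L.
e^(−k_1 t) = e^(−0.377×0.3240) = 0.8850; e^(−k_2 t) = e^(−1.98×0.3240) = 0.5265.
D = 8.161 × (0.8850 − 0.5265) + 0.400 × 0.5265 = 2.926 + 0.2106 = 3.136 mg/L.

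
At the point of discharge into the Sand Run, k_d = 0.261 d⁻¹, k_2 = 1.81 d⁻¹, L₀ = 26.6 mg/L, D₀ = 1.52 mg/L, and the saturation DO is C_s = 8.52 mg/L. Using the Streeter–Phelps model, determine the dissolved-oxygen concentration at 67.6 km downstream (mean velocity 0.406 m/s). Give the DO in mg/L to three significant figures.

Travel time t = x/v = 67.6 km / (0.406 m/s) = 67600 m / 0.406 m/s = 166500 s = 1.927 d.
k_d L₀/(k_2−k_d) = 0.261×26.6/(1.81−0.261) = 6.943/1.549 = 4.482 mg/L.
e^(−k_d t) = e^(−0.261×1.927) = 0.6047; e^(−k_2 t) = e^(−1.81×1.927) = 0.03056.
D = 4.482 × (0.6047 − 0.03056) + 1.52 × 0.03056 = 2.573 + 0.04645 = 2.620 mg/L.
DO = C_s − D = 8.52 − 2.620 = 5.900 mg/L.

DO ≈ 5.90 mg/L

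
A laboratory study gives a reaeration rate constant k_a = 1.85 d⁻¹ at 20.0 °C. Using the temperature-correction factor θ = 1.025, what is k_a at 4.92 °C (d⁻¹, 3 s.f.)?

k_a(T₂) = k_a(T₁) · θ^(T₂−T₁) = 1.85 × 1.025^(4.92−20.0)
= 1.85 × 1.025^-15.1 = 1.85 × 0.6891 = 1.275 d⁻¹.

k_a ≈ 1.27 d⁻¹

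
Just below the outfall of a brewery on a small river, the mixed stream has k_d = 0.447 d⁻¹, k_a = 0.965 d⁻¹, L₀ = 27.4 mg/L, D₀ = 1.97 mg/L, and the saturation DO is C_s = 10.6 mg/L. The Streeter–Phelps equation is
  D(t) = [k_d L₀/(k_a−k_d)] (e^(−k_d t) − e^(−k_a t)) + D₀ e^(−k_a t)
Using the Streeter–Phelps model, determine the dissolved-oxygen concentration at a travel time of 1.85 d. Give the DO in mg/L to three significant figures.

k_d L₀/(k_a−k_d) = 0.447×27.4/(0.965−0.447) = 12.25/0.5180 = 23.64 mg/L.
e^(−k_d t) = e^(−0.447×1.850) = 0.4374; e^(−k_a t) = e^(−0.965×1.850) = 0.1678.
D = 23.64 × (0.4374 − 0.1678) + 1.97 × 0.1678 = 6.375 + 0.3305 = 6.706 mg/L.
DO = C_s − D = 10.6 − 6.706 = 3.894 mg/L.

DO ≈ 3.89 mg/L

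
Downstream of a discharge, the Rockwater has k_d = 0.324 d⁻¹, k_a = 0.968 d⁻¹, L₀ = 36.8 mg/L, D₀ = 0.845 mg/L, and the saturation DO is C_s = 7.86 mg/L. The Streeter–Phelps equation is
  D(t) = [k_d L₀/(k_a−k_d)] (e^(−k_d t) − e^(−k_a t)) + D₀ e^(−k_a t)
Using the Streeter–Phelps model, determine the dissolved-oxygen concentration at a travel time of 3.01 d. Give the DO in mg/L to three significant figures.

DO ≈ 1.84 mg/L

k_d L₀/(k_a−k_d) = 0.324×36.8/(0.968−0.324) = 11.92/0.6440 = 18.51 mg/L.
e^(−k_d t) = e^(−0.324×3.010) = 0.3771; e^(−k_a t) = e^(−0.968×3.010) = 0.05428.
D = 18.51 × (0.3771 − 0.05428) + 0.845 × 0.05428 = 5.977 + 0.04586 = 6.023 mg/L.
DO = C_s − D = 7.86 − 6.023 = 1.837 mg/L.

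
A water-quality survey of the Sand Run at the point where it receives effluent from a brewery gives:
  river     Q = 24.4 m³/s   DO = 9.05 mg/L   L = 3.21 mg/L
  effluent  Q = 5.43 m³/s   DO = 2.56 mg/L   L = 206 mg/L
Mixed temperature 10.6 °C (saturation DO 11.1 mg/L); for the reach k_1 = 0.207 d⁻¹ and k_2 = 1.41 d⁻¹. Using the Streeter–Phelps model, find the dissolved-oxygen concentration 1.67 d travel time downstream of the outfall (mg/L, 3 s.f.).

Mixed DO = (24.4×9.05 + 5.43×2.56)/(24.4+5.43) = 234.7/29.83 = 7.869 mg/L.
Mixed L₀ = (24.4×3.21 + 5.43×206)/(29.83) = 1197/29.83 = 40.12 mg/L.
Initial deficit D₀ = C_s − DO₀ = 11.1 − 7.869 = 3.231 mg/L.
D(1.67) = [0.207×40.12/(1.41−0.207)](e^(−0.207×1.67) − e^(−1.41×1.67)) + 3.231 e^(−1.41×1.67)
= 6.904 × (0.7077 − 0.09492) + 3.231 × 0.09492 = 4.538 mg/L.
DO = 11.1 − 4.538 = 6.562 mg/L.

DO ≈ 6.56 mg/L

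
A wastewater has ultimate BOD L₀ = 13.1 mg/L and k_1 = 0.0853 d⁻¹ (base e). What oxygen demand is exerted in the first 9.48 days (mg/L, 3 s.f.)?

y_t = L₀(1 − e^(−k_1 t)) = 13.1 × (1 − e^(−0.0853×9.48))
= 13.1 × (1 − 0.4455) = 13.1 × 0.5545 = 7.264 mg/L.

y ≈ 7.26 mg/L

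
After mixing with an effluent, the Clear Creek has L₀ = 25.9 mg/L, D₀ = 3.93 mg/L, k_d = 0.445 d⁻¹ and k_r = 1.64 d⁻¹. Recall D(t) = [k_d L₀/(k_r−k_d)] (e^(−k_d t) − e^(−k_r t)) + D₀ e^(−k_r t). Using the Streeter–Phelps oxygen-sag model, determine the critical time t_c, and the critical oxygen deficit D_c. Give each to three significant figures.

t_c ≈ 0.654 d; D_c ≈ 5.25 mg/L

t_c = [1/(k_r−k_d)] ln[(k_r/k_d)(1 − D₀(k_r−k_d)/(k_d L₀))]
= [1/(1.64−0.445)] ln[(1.64/0.445)(1 − 3.93×1.195/(0.445×25.9))]
= (1/1.195) ln[3.685 × 0.5925] = 0.8368 × ln(2.184) = 0.8368 × 0.7810 = 0.6536 d.
D_c = (k_d/k_r) L₀ e^(−k_d t_c) = (0.445/1.64) × 25.9 × e^(−0.445×0.6536) = 0.2713 × 25.9 × 0.7476 = 5.254 mg/L.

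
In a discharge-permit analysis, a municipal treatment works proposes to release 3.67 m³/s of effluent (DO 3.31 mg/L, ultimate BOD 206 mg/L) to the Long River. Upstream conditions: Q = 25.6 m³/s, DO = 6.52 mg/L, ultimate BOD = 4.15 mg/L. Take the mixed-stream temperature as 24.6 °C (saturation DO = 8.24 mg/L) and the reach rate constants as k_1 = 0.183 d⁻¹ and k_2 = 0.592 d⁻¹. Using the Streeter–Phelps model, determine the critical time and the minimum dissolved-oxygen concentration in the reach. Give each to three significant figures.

Mixed DO = (25.6×6.52 + 3.67×3.31)/(25.6+3.67) = 179.1/29.27 = 6.118 mg/L.
Mixed L₀ = (25.6×4.15 + 3.67×206)/(29.27) = 862.3/29.27 = 29.46 mg/L.
Initial deficit D₀ = C_s − DO₀ = 8.24 − 6.118 = 2.122 mg/L.
t_c = (1/0.4090) ln[(0.592/0.183)(1 − 2.122×0.4090/(0.183×29.46))] = 2.445 × ln(2.714) = 2.441 d.
D_c = (0.183/0.592) × 29.46 × e^(−0.183×2.441) = 0.3091 × 29.46 × 0.6397 = 5.825 mg/L.
Minimum DO = 8.24 − 5.825 = 2.415 mg/L.

t_c ≈ 2.44 d; minimum DO ≈ 2.41 mg/L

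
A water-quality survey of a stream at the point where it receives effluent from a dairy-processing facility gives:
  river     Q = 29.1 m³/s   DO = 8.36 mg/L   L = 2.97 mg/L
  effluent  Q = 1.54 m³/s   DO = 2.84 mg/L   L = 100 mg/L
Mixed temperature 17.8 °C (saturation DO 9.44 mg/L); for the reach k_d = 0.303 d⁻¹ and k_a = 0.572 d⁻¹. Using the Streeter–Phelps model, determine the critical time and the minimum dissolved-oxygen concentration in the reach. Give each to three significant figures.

Mixed DO = (29.1×8.36 + 1.54×2.84)/(29.1+1.54) = 247.6/30.64 = 8.083 mg/L.
Mixed L₀ = (29.1×2.97 + 1.54×100)/(30.64) = 240.4/30.64 = 7.847 mg/L.
Initial deficit D₀ = C_s − DO₀ = 9.44 − 8.083 = 1.357 mg/L.
t_c = (1/0.2690) ln[(0.572/0.303)(1 − 1.357×0.2690/(0.303×7.847))] = 3.717 × ln(1.598) = 1.742 d.
D_c = (0.303/0.572) × 7.847 × e^(−0.303×1.742) = 0.5297 × 7.847 × 0.5898 = 2.452 mg/L.
Minimum DO = 9.44 − 2.452 = 6.988 mg/L.

t_c ≈ 1.74 d; minimum DO ≈ 6.99 mg/L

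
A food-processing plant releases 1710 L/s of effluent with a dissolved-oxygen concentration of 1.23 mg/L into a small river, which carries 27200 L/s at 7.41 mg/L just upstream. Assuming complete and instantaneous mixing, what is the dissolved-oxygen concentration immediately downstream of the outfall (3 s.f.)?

7.04 mg/L

Flow-weighted mixing: C = (Q_r C_r + Q_w C_w)/(Q_r + Q_w)
= (27200×7.41 + 1710×1.23)/(27200 + 1710) = 203700/28910 = 7.044 mg/L.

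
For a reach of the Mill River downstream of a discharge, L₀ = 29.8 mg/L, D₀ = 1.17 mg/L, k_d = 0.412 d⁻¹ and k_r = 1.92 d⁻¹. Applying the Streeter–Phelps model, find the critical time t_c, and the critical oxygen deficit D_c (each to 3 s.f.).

With k_r/k_d = 4.660 and 1 − D₀(k_r−k_d)/(k_d L₀) = 0.8563,
t_c = ln(4.660 × 0.8563) / (1.92 − 0.412) = ln(3.990) / 1.508 = 1.384/1.508 = 0.9177 d.
L(t_c) = L₀ e^(−k_d t_c) = 29.8 × 0.6852 = 20.42 mg/L, and at the critical point k_r D_c = k_d L, so D_c = (0.412/1.92) × 20.42 = 4.381 mg/L.

t_c ≈ 0.918 d; D_c ≈ 4.38 mg/L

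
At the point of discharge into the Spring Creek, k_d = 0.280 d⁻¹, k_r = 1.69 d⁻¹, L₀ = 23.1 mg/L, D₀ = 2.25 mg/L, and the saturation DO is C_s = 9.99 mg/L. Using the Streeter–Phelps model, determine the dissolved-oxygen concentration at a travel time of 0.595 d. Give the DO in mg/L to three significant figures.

DO ≈ 6.96 mg/L

k_d L₀/(k_r−k_d) = 0.280×23.1/(1.69−0.280) = 6.468/1.410 = 4.587 mg/L.
e^(−k_d t) = e^(−0.280×0.5950) = 0.8465; e^(−k_r t) = e^(−1.69×0.5950) = 0.3658.
D = 4.587 × (0.8465 − 0.3658) + 2.25 × 0.3658 = 2.205 + 0.8231 = 3.028 mg/L.
DO = C_s − D = 9.99 − 3.028 = 6.962 mg/L.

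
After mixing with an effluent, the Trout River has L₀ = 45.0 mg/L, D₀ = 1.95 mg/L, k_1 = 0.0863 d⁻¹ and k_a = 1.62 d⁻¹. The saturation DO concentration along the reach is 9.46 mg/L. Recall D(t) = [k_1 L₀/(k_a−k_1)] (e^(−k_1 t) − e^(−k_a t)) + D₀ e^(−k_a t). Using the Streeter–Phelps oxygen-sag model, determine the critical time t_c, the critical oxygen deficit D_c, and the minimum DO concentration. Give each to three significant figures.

With k_a/k_1 = 18.77 and 1 − D₀(k_a−k_1)/(k_1 L₀) = 0.2299,
t_c = ln(18.77 × 0.2299) / (1.62 − 0.0863) = ln(4.315) / 1.534 = 1.462/1.534 = 0.9534 d.
L(t_c) = L₀ e^(−k_1 t_c) = 45.0 × 0.9210 = 41.45 mg/L, and at the critical point k_a D_c = k_1 L, so D_c = (0.0863/1.62) × 41.45 = 2.208 mg/L.
Minimum DO = C_s − D_c = 9.46 − 2.208 = 7.252 mg/L.

t_c ≈ 0.953 d; D_c ≈ 2.21 mg/L; min DO ≈ 7.25 mg/L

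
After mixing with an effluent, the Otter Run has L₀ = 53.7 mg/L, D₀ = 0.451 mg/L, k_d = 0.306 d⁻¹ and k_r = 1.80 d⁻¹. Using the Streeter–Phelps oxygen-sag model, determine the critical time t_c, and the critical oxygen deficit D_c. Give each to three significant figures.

t_c = [1/(k_r−k_d)] ln[(k_r/k_d)(1 − D₀(k_r−k_d)/(k_d L₀))]
= [1/(1.80−0.306)] ln[(1.80/0.306)(1 − 0.451×1.494/(0.306×53.7))]
= (1/1.494) ln[5.882 × 0.9590] = 0.6693 × ln(5.641) = 0.6693 × 1.730 = 1.158 d.
D_c = (k_d/k_r) L₀ e^(−k_d t_c) = (0.306/1.80) × 53.7 × e^(−0.306×1.158) = 0.1700 × 53.7 × 0.7016 = 6.405 mg/L.

t_c ≈ 1.16 d; D_c ≈ 6.41 mg/L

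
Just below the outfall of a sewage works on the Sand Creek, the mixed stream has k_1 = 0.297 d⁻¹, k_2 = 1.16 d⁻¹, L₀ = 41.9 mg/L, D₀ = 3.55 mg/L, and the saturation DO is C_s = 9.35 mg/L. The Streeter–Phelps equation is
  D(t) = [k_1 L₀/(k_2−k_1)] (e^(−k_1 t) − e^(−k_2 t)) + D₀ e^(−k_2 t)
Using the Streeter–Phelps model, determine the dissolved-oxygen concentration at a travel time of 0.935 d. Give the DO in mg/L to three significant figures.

DO ≈ 2.10 mg/L

k_1 L₀/(k_2−k_1) = 0.297×41.9/(1.16−0.297) = 12.44/0.8630 = 14.42 mg/L.
e^(−k_1 t) = e^(−0.297×0.9350) = 0.7575; e^(−k_2 t) = e^(−1.16×0.9350) = 0.3380.
D = 14.42 × (0.7575 − 0.3380) + 3.55 × 0.3380 = 6.049 + 1.200 = 7.249 mg/L.
DO = C_s − D = 9.35 − 7.249 = 2.101 mg/L.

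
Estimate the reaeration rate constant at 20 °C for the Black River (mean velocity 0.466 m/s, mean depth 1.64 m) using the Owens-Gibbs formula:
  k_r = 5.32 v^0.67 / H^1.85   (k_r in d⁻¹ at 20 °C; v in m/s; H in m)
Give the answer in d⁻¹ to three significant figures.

k_r ≈ 1.28 d⁻¹

k_r = 5.32 × 0.466^0.67 / 1.64^1.85 = 5.32 × 0.5995 / 2.497 = 1.277 d⁻¹.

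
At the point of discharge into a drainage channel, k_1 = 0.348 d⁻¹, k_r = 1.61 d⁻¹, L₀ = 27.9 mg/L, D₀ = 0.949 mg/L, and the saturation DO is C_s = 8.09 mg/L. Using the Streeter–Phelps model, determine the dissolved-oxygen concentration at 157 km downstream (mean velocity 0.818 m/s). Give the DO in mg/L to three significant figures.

Travel time t = x/v = 157 km / (0.818 m/s) = 157000 m / 0.818 m/s = 191900 s = 2.221 d.
k_1 L₀/(k_r−k_1) = 0.348×27.9/(1.61−0.348) = 9.709/1.262 = 7.694 mg/L.
e^(−k_1 t) = e^(−0.348×2.221) = 0.4616; e^(−k_r t) = e^(−1.61×2.221) = 0.02797.
D = 7.694 × (0.4616 − 0.02797) + 0.949 × 0.02797 = 3.336 + 0.02655 = 3.363 mg/L.
DO = C_s − D = 8.09 − 3.363 = 4.727 mg/L.

DO ≈ 4.73 mg/L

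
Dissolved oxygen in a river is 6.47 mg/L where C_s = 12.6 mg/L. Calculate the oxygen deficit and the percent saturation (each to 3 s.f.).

D ≈ 6.13 mg/L; 51.3 % saturation

D = C_s − C = 12.6 − 6.47 = 6.13 mg/L.
% saturation = 6.47/12.6 × 100 = 51.3 %.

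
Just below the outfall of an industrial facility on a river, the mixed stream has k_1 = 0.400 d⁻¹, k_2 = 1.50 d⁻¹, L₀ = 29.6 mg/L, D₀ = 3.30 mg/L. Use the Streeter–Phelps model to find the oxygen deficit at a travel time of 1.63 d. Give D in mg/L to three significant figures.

D ≈ 4.96 mg/L

k_1 L₀/(k_2−k_1) = 0.400×29.6/(1.50−0.400) = 11.84/1.100 = 10.76 mg/L.
e^(−k_1 t) = e^(−0.400×1.630) = 0.5210; e^(−k_2 t) = e^(−1.50×1.630) = 0.08673.
D = 10.76 × (0.5210 − 0.08673) + 3.30 × 0.08673 = 4.674 + 0.2862 = 4.961 mg/L.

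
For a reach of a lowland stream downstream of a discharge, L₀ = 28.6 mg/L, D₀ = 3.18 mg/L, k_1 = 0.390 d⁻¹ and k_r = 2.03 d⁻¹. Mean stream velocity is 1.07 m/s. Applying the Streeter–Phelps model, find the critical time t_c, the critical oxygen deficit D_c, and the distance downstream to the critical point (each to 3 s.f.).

t_c ≈ 0.622 d; D_c ≈ 4.31 mg/L; x_c ≈ 57.5 km

With k_r/k_1 = 5.205 and 1 − D₀(k_r−k_1)/(k_1 L₀) = 0.5324,
t_c = ln(5.205 × 0.5324) / (2.03 − 0.390) = ln(2.771) / 1.640 = 1.019/1.640 = 0.6216 d.
D_c = (k_1/k_r) L₀ e^(−k_1 t_c) = (0.390/2.03) × 28.6 × e^(−0.390×0.6216) = 0.1921 × 28.6 × 0.7847 = 4.312 mg/L.
x_c = v t_c = 1.07 m/s × 0.6216 d × 86400 s/d = 57460 m ≈ 57.5 km.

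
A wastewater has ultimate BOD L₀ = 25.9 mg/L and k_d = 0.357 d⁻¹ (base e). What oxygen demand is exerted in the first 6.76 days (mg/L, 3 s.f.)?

y_t = L₀(1 − e^(−k_d t)) = 25.9 × (1 − e^(−0.357×6.76))
= 25.9 × (1 − 0.08952) = 25.9 × 0.9105 = 23.58 mg/L.

y ≈ 23.6 mg/L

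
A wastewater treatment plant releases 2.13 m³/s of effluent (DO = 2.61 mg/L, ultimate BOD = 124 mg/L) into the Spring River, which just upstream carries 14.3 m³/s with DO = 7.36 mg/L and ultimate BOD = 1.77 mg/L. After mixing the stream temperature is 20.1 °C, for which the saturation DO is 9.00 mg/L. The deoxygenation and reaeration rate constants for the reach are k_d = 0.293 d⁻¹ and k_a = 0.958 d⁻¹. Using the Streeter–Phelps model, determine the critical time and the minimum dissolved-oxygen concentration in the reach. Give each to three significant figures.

t_c ≈ 1.27 d; minimum DO ≈ 5.28 mg/L

Mixed DO = (14.3×7.36 + 2.13×2.61)/(14.3+2.13) = 110.8/16.43 = 6.744 mg/L.
Mixed L₀ = (14.3×1.77 + 2.13×124)/(16.43) = 289.4/16.43 = 17.62 mg/L.
Initial deficit D₀ = C_s − DO₀ = 9.00 − 6.744 = 2.256 mg/L.
t_c = (1/0.6650) ln[(0.958/0.293)(1 − 2.256×0.6650/(0.293×17.62))] = 1.504 × ln(2.319) = 1.265 d.
D_c = (0.293/0.958) × 17.62 × e^(−0.293×1.265) = 0.3058 × 17.62 × 0.6903 = 3.719 mg/L.
Minimum DO = 9.00 − 3.719 = 5.281 mg/L.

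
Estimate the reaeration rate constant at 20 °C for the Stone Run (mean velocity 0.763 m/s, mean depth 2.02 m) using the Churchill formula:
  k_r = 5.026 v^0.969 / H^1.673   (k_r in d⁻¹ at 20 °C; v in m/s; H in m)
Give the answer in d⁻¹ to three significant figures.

k_r ≈ 1.19 d⁻¹

k_r = 5.026 × 0.763^0.969 / 2.02^1.673 = 5.026 × 0.7694 / 3.242 = 1.193 d⁻¹.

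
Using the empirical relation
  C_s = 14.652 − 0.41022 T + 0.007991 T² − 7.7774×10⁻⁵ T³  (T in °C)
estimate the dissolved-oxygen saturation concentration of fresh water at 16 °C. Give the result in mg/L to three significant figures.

C_s = 14.652 − 0.41022×16 + 0.007991×16² − 7.7774×10⁻⁵×16³ = 9.816 mg/L.

C_s ≈ 9.82 mg/L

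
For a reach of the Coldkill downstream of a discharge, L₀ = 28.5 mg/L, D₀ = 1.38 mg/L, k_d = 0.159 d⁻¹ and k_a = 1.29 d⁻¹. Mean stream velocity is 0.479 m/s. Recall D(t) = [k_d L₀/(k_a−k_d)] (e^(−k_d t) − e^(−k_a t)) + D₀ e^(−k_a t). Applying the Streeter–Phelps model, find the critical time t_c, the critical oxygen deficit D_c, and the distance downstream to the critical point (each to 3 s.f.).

With k_a/k_d = 8.113 and 1 − D₀(k_a−k_d)/(k_d L₀) = 0.6556,
t_c = ln(8.113 × 0.6556) / (1.29 − 0.159) = ln(5.319) / 1.131 = 1.671/1.131 = 1.478 d.
L(t_c) = L₀ e^(−k_d t_c) = 28.5 × 0.7906 = 22.53 mg/L, and at the critical point k_a D_c = k_d L, so D_c = (0.159/1.29) × 22.53 = 2.777 mg/L.
x_c = v t_c = 0.479 m/s × 1.478 d × 86400 s/d = 61150 m ≈ 61.2 km.

t_c ≈ 1.48 d; D_c ≈ 2.78 mg/L; x_c ≈ 61.2 km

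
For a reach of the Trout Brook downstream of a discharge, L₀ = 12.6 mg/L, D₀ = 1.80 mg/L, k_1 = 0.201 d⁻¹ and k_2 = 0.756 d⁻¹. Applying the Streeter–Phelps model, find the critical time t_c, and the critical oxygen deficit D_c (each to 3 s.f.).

t_c ≈ 1.48 d; D_c ≈ 2.49 mg/L

At the critical point dD/dt = 0, so k_1 L₀ e^(−k_1 t) = k_2 D. Substituting D(t) from the Streeter–Phelps equation and solving for t gives
t_c = ln[(k_2/k_1)(1 − D₀(k_2−k_1)/(k_1 L₀))] / (k_2−k_1).
Here k_2−k_1 = 0.5550 d⁻¹ and 1 − D₀(k_2−k_1)/(k_1 L₀) = 1 − 1.80×0.5550/(0.201×12.6) = 0.6055, so
t_c = ln(3.761 × 0.6055) / 0.5550 = 0.8231 / 0.5550 = 1.483 d.
D_c = (k_1/k_2) L₀ e^(−k_1 t_c) = (0.201/0.756) × 12.6 × e^(−0.201×1.483) = 0.2659 × 12.6 × 0.7422 = 2.486 mg/L.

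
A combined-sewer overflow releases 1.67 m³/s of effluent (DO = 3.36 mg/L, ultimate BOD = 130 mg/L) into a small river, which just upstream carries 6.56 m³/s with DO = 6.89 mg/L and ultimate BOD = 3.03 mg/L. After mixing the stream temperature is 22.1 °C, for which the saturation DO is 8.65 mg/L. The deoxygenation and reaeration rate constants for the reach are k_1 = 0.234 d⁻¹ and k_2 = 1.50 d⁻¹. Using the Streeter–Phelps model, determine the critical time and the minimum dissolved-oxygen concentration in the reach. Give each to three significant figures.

t_c ≈ 0.973 d; minimum DO ≈ 5.07 mg/L

Mixed DO = (6.56×6.89 + 1.67×3.36)/(6.56+1.67) = 50.81/8.230 = 6.174 mg/L.
Mixed L₀ = (6.56×3.03 + 1.67×130)/(8.230) = 237.0/8.230 = 28.79 mg/L.
Initial deficit D₀ = C_s − DO₀ = 8.65 − 6.174 = 2.476 mg/L.
t_c = (1/1.266) ln[(1.50/0.234)(1 − 2.476×1.266/(0.234×28.79))] = 0.7899 × ln(3.428) = 0.9731 d.
D_c = (0.234/1.50) × 28.79 × e^(−0.234×0.9731) = 0.1560 × 28.79 × 0.7964 = 3.577 mg/L.
Minimum DO = 8.65 − 3.577 = 5.073 mg/L.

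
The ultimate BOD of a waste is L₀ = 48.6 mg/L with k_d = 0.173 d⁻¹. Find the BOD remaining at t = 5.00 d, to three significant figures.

L_t = L₀ e^(−k_d t) = 48.6 × e^(−0.173×5.00) = 48.6 × 0.4211 = 20.46 mg/L.

L ≈ 20.5 mg/L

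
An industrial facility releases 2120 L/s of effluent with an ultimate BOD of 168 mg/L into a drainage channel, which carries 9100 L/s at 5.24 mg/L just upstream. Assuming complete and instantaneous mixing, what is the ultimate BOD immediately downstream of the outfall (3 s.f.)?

36.0 mg/L

Flow-weighted mixing: C = (Q_r C_r + Q_w C_w)/(Q_r + Q_w)
= (9100×5.24 + 2120×168)/(9100 + 2120) = 403800/11220 = 35.99 mg/L.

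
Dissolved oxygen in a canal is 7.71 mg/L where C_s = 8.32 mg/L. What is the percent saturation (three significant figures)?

92.7 % saturation

% saturation = C/C_s × 100 = 7.71/8.32 × 100 = 92.7 %.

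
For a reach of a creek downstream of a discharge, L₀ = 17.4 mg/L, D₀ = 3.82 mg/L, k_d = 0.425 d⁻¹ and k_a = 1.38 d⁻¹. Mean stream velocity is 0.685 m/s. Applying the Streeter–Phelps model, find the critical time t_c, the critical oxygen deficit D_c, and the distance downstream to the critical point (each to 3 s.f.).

t_c = [1/(k_a−k_d)] ln[(k_a/k_d)(1 − D₀(k_a−k_d)/(k_d L₀))]
= [1/(1.38−0.425)] ln[(1.38/0.425)(1 − 3.82×0.9550/(0.425×17.4))]
= (1/0.9550) ln[3.247 × 0.5067] = 1.047 × ln(1.645) = 1.047 × 0.4979 = 0.5213 d.
L(t_c) = L₀ e^(−k_d t_c) = 17.4 × 0.8013 = 13.94 mg/L, and at the critical point k_a D_c = k_d L, so D_c = (0.425/1.38) × 13.94 = 4.294 mg/L.
x_c = v t_c = 0.685 m/s × 0.5213 d × 86400 s/d = 30850 m ≈ 30.9 km.

t_c ≈ 0.521 d; D_c ≈ 4.29 mg/L; x_c ≈ 30.9 km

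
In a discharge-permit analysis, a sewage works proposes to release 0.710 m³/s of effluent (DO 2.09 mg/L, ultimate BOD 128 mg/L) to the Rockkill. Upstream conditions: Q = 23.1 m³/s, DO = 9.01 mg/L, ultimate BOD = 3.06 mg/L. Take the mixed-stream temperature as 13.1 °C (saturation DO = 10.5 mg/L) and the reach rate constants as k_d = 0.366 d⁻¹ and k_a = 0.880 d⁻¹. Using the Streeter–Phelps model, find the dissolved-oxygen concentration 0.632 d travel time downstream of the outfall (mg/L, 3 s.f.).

Mixed DO = (23.1×9.01 + 0.710×2.09)/(23.1+0.710) = 209.6/23.81 = 8.804 mg/L.
Mixed L₀ = (23.1×3.06 + 0.710×128)/(23.81) = 161.6/23.81 = 6.786 mg/L.
Initial deficit D₀ = C_s − DO₀ = 10.5 − 8.804 = 1.696 mg/L.
D(0.632) = [0.366×6.786/(0.880−0.366)](e^(−0.366×0.632) − e^(−0.880×0.632)) + 1.696 e^(−0.880×0.632)
= 4.832 × (0.7935 − 0.5734) + 1.696 × 0.5734 = 2.036 mg/L.
DO = 10.5 − 2.036 = 8.464 mg/L.

DO ≈ 8.46 mg/L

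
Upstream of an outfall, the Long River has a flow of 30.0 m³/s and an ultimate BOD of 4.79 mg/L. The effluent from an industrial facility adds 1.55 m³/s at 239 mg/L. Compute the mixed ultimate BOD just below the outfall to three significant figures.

16.3 mg/L

Flow-weighted mixing: C = (Q_r C_r + Q_w C_w)/(Q_r + Q_w)
= (30.0×4.79 + 1.55×239)/(30.0 + 1.55) = 514.1/31.55 = 16.30 mg/L.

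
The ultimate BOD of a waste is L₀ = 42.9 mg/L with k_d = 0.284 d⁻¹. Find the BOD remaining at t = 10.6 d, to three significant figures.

L ≈ 2.11 mg/L

L_t = L₀ e^(−k_d t) = 42.9 × e^(−0.284×10.6) = 42.9 × 0.04927 = 2.114 mg/L.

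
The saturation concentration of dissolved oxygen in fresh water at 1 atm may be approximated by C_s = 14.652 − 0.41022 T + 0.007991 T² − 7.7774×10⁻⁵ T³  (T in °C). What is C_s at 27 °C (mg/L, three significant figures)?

C_s ≈ 7.87 mg/L

C_s = 14.652 − 0.41022×27 + 0.007991×27² − 7.7774×10⁻⁵×27³ = 7.871 mg/L.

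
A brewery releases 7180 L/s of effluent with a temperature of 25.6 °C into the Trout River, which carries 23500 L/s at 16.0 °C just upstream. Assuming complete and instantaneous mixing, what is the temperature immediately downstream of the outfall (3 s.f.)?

Flow-weighted mixing: C = (Q_r C_r + Q_w C_w)/(Q_r + Q_w)
= (23500×16.0 + 7180×25.6)/(23500 + 7180) = 559800/30680 = 18.25 °C.

18.2 °C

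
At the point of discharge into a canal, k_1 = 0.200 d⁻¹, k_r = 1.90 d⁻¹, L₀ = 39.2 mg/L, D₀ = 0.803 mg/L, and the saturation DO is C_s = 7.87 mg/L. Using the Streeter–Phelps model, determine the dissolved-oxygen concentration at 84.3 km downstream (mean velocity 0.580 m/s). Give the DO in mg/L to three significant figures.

DO ≈ 4.73 mg/L

Travel time t = x/v = 84.3 km / (0.580 m/s) = 84300 m / 0.580 m/s = 145300 s = 1.682 d.
k_1 L₀/(k_r−k_1) = 0.200×39.2/(1.90−0.200) = 7.840/1.700 = 4.612 mg/L.
e^(−k_1 t) = e^(−0.200×1.682) = 0.7143; e^(−k_r t) = e^(−1.90×1.682) = 0.04092.
D = 4.612 × (0.7143 − 0.04092) + 0.803 × 0.04092 = 3.106 + 0.03286 = 3.138 mg/L.
DO = C_s − D = 7.87 − 3.138 = 4.732 mg/L.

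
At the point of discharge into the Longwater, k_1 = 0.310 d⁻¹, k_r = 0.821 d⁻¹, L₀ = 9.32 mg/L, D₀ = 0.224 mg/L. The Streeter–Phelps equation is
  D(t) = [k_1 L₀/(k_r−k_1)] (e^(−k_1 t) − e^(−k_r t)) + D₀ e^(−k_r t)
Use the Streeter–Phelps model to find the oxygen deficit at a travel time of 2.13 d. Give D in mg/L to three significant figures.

D ≈ 1.98 mg/L

k_1 L₀/(k_r−k_1) = 0.310×9.32/(0.821−0.310) = 2.889/0.5110 = 5.654 mg/L.
e^(−k_1 t) = e^(−0.310×2.130) = 0.5167; e^(−k_r t) = e^(−0.821×2.130) = 0.1740.
D = 5.654 × (0.5167 − 0.1740) + 0.224 × 0.1740 = 1.938 + 0.03897 = 1.977 mg/L.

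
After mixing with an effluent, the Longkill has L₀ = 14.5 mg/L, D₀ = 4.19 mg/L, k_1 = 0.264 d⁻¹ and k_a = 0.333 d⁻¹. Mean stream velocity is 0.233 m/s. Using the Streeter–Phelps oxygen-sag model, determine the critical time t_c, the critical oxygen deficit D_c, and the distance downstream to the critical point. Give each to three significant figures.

t_c ≈ 2.23 d; D_c ≈ 6.39 mg/L; x_c ≈ 44.8 km

At the critical point dD/dt = 0, so k_1 L₀ e^(−k_1 t) = k_a D. Substituting D(t) from the Streeter–Phelps equation and solving for t gives
t_c = ln[(k_a/k_1)(1 − D₀(k_a−k_1)/(k_1 L₀))] / (k_a−k_1).
Here k_a−k_1 = 0.06900 d⁻¹ and 1 − D₀(k_a−k_1)/(k_1 L₀) = 1 − 4.19×0.06900/(0.264×14.5) = 0.9245, so
t_c = ln(1.261 × 0.9245) / 0.06900 = 0.1537 / 0.06900 = 2.227 d.
D_c = (k_1/k_a) L₀ e^(−k_1 t_c) = (0.264/0.333) × 14.5 × e^(−0.264×2.227) = 0.7928 × 14.5 × 0.5555 = 6.385 mg/L.
x_c = v t_c = 0.233 m/s × 2.227 d × 86400 s/d = 44830 m ≈ 44.8 km.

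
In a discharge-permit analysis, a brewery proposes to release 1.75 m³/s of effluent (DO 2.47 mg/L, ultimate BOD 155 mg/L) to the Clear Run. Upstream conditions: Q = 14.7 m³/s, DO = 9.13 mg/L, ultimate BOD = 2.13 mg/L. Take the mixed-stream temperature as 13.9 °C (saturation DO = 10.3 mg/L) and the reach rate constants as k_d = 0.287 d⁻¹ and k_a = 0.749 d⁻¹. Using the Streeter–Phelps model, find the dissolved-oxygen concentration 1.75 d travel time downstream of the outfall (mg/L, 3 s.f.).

Mixed DO = (14.7×9.13 + 1.75×2.47)/(14.7+1.75) = 138.5/16.45 = 8.421 mg/L.
Mixed L₀ = (14.7×2.13 + 1.75×155)/(16.45) = 302.6/16.45 = 18.39 mg/L.
Initial deficit D₀ = C_s − DO₀ = 10.3 − 8.421 = 1.879 mg/L.
D(1.75) = [0.287×18.39/(0.749−0.287)](e^(−0.287×1.75) − e^(−0.749×1.75)) + 1.879 e^(−0.749×1.75)
= 11.43 × (0.6052 − 0.2696) + 1.879 × 0.2696 = 4.340 mg/L.
DO = 10.3 − 4.340 = 5.960 mg/L.

DO ≈ 5.96 mg/L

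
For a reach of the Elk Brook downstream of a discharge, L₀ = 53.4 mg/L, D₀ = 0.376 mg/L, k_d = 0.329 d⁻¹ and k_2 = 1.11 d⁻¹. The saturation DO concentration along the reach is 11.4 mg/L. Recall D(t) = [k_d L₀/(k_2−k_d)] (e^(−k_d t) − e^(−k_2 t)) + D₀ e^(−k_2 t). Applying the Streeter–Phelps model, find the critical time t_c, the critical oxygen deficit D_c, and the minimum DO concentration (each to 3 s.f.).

t_c ≈ 1.54 d; D_c ≈ 9.55 mg/L; min DO ≈ 1.85 mg/L

At the critical point dD/dt = 0, so k_d L₀ e^(−k_d t) = k_2 D. Substituting D(t) from the Streeter–Phelps equation and solving for t gives
t_c = ln[(k_2/k_d)(1 − D₀(k_2−k_d)/(k_d L₀))] / (k_2−k_d).
Here k_2−k_d = 0.7810 d⁻¹ and 1 − D₀(k_2−k_d)/(k_d L₀) = 1 − 0.376×0.7810/(0.329×53.4) = 0.9833, so
t_c = ln(3.374 × 0.9833) / 0.7810 = 1.199 / 0.7810 = 1.535 d.
L(t_c) = L₀ e^(−k_d t_c) = 53.4 × 0.6034 = 32.22 mg/L, and at the critical point k_2 D_c = k_d L, so D_c = (0.329/1.11) × 32.22 = 9.550 mg/L.
Minimum DO = C_s − D_c = 11.4 − 9.550 = 1.850 mg/L.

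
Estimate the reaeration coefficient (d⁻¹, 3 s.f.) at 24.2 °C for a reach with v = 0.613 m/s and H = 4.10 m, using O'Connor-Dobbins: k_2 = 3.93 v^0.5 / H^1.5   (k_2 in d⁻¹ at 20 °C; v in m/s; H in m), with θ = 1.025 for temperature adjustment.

k_2(20) = 3.93 × 0.613^0.5 / 4.10^1.5 = 3.93 × 0.7829 / 8.302 = 0.3706 d⁻¹.
k_2(24.2) = 0.3706 × 1.025^(24.2−20) = 0.3706 × 1.109 = 0.4111 d⁻¹.

k_2 ≈ 0.411 d⁻¹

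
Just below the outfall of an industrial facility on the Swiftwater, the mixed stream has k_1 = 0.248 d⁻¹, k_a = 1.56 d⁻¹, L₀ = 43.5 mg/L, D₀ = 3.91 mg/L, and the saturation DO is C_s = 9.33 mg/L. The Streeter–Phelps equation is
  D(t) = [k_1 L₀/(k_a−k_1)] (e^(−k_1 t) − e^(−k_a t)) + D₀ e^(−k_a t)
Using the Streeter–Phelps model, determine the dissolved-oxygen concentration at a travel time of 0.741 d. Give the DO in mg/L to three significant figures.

DO ≈ 3.85 mg/L

k_1 L₀/(k_a−k_1) = 0.248×43.5/(1.56−0.248) = 10.79/1.312 = 8.223 mg/L.
e^(−k_1 t) = e^(−0.248×0.7410) = 0.8321; e^(−k_a t) = e^(−1.56×0.7410) = 0.3148.
D = 8.223 × (0.8321 − 0.3148) + 3.91 × 0.3148 = 4.254 + 1.231 = 5.485 mg/L.
DO = C_s − D = 9.33 − 5.485 = 3.845 mg/L.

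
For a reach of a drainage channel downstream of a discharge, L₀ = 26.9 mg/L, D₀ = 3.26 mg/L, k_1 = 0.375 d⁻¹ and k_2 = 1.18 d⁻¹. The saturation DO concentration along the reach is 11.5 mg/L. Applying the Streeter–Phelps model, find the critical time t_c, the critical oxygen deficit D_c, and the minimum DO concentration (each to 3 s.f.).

At the critical point dD/dt = 0, so k_1 L₀ e^(−k_1 t) = k_2 D. Substituting D(t) from the Streeter–Phelps equation and solving for t gives
t_c = ln[(k_2/k_1)(1 − D₀(k_2−k_1)/(k_1 L₀))] / (k_2−k_1).
Here k_2−k_1 = 0.8050 d⁻¹ and 1 − D₀(k_2−k_1)/(k_1 L₀) = 1 − 3.26×0.8050/(0.375×26.9) = 0.7398, so
t_c = ln(3.147 × 0.7398) / 0.8050 = 0.8450 / 0.8050 = 1.050 d.
D_c = (k_1/k_2) L₀ e^(−k_1 t_c) = (0.375/1.18) × 26.9 × e^(−0.375×1.050) = 0.3178 × 26.9 × 0.6746 = 5.767 mg/L.
Minimum DO = C_s − D_c = 11.5 − 5.767 = 5.733 mg/L.

t_c ≈ 1.05 d; D_c ≈ 5.77 mg/L; min DO ≈ 5.73 mg/L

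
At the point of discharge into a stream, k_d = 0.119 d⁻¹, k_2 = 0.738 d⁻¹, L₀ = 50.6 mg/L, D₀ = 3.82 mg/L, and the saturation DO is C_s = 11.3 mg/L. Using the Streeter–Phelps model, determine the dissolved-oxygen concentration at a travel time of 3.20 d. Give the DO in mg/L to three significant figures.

DO ≈ 5.21 mg/L

k_d L₀/(k_2−k_d) = 0.119×50.6/(0.738−0.119) = 6.021/0.6190 = 9.728 mg/L.
e^(−k_d t) = e^(−0.119×3.200) = 0.6833; e^(−k_2 t) = e^(−0.738×3.200) = 0.09427.
D = 9.728 × (0.6833 − 0.09427) + 3.82 × 0.09427 = 5.730 + 0.3601 = 6.090 mg/L.
DO = C_s − D = 11.3 − 6.090 = 5.210 mg/L.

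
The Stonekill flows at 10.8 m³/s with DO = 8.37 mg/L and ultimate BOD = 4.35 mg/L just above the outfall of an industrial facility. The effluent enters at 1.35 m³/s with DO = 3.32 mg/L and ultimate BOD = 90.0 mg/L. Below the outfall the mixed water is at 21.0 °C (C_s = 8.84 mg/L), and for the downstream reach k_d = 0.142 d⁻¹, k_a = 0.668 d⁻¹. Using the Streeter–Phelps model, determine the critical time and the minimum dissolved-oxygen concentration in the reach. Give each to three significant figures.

Mixed DO = (10.8×8.37 + 1.35×3.32)/(10.8+1.35) = 94.88/12.15 = 7.809 mg/L.
Mixed L₀ = (10.8×4.35 + 1.35×90.0)/(12.15) = 168.5/12.15 = 13.87 mg/L.
Initial deficit D₀ = C_s − DO₀ = 8.84 − 7.809 = 1.031 mg/L.
t_c = (1/0.5260) ln[(0.668/0.142)(1 − 1.031×0.5260/(0.142×13.87))] = 1.901 × ln(3.408) = 2.331 d.
D_c = (0.142/0.668) × 13.87 × e^(−0.142×2.331) = 0.2126 × 13.87 × 0.7182 = 2.117 mg/L.
Minimum DO = 8.84 − 2.117 = 6.723 mg/L.

t_c ≈ 2.33 d; minimum DO ≈ 6.72 mg/L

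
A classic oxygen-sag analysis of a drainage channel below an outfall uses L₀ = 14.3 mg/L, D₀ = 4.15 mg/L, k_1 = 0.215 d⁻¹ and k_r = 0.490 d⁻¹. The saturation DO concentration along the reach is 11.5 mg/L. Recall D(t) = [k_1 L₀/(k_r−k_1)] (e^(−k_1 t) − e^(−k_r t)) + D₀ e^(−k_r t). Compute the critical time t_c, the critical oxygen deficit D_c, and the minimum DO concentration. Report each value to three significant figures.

t_c ≈ 1.31 d; D_c ≈ 4.74 mg/L; min DO ≈ 6.76 mg/L

t_c = [1/(k_r−k_1)] ln[(k_r/k_1)(1 − D₀(k_r−k_1)/(k_1 L₀))]
= [1/(0.490−0.215)] ln[(0.490/0.215)(1 − 4.15×0.2750/(0.215×14.3))]
= (1/0.2750) ln[2.279 × 0.6288] = 3.636 × ln(1.433) = 3.636 × 0.3598 = 1.308 d.
L(t_c) = L₀ e^(−k_1 t_c) = 14.3 × 0.7548 = 10.79 mg/L, and at the critical point k_r D_c = k_1 L, so D_c = (0.215/0.490) × 10.79 = 4.736 mg/L.
Minimum DO = C_s − D_c = 11.5 − 4.736 = 6.764 mg/L.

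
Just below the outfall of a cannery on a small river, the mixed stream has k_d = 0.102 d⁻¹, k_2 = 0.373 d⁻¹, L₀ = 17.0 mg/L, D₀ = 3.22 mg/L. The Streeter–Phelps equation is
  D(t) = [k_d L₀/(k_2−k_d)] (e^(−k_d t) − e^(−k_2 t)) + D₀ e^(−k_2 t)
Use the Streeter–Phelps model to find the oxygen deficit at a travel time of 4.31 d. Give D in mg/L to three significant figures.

k_d L₀/(k_2−k_d) = 0.102×17.0/(0.373−0.102) = 1.734/0.2710 = 6.399 mg/L.
e^(−k_d t) = e^(−0.102×4.310) = 0.6443; e^(−k_2 t) = e^(−0.373×4.310) = 0.2004.
D = 6.399 × (0.6443 − 0.2004) + 3.22 × 0.2004 = 2.840 + 0.6452 = 3.486 mg/L.

D ≈ 3.49 mg/L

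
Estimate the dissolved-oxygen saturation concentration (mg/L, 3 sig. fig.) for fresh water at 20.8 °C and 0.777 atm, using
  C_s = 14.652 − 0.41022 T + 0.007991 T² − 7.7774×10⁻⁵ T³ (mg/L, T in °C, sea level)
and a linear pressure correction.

At sea level: C_s = 14.652 − 0.41022×20.8 + 0.007991×20.8² − 7.7774×10⁻⁵×20.8³ = 8.877 mg/L.
Pressure correction: C_s' = 8.877 × 0.777 = 6.897 mg/L.

C_s ≈ 6.90 mg/L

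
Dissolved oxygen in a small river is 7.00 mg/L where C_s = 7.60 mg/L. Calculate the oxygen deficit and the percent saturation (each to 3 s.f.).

D = C_s − C = 7.60 − 7.00 = 0.600 mg/L.
% saturation = 7.00/7.60 × 100 = 92.1 %.

D ≈ 0.600 mg/L; 92.1 % saturation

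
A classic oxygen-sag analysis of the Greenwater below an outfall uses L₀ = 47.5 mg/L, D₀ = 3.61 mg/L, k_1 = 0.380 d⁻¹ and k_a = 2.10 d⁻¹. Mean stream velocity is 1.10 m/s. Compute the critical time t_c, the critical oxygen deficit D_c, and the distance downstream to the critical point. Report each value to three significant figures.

t_c ≈ 0.749 d; D_c ≈ 6.47 mg/L; x_c ≈ 71.2 km

With k_a/k_1 = 5.526 and 1 − D₀(k_a−k_1)/(k_1 L₀) = 0.6560,
t_c = ln(5.526 × 0.6560) / (2.10 − 0.380) = ln(3.625) / 1.720 = 1.288/1.720 = 0.7488 d.
D_c = (k_1/k_a) L₀ e^(−k_1 t_c) = (0.380/2.10) × 47.5 × e^(−0.380×0.7488) = 0.1810 × 47.5 × 0.7524 = 6.467 mg/L.
x_c = v t_c = 1.10 m/s × 0.7488 d × 86400 s/d = 71170 m ≈ 71.2 km.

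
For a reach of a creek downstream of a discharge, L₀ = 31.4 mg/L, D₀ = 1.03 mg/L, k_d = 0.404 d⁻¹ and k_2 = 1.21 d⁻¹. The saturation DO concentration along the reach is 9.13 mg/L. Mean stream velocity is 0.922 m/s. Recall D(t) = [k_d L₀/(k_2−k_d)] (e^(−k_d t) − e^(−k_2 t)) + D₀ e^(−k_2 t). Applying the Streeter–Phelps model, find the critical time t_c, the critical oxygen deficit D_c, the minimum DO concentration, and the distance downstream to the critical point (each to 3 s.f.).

At the critical point dD/dt = 0, so k_d L₀ e^(−k_d t) = k_2 D. Substituting D(t) from the Streeter–Phelps equation and solving for t gives
t_c = ln[(k_2/k_d)(1 − D₀(k_2−k_d)/(k_d L₀))] / (k_2−k_d).
Here k_2−k_d = 0.8060 d⁻¹ and 1 − D₀(k_2−k_d)/(k_d L₀) = 1 − 1.03×0.8060/(0.404×31.4) = 0.9346, so
t_c = ln(2.995 × 0.9346) / 0.8060 = 1.029 / 0.8060 = 1.277 d.
L(t_c) = L₀ e^(−k_d t_c) = 31.4 × 0.5970 = 18.74 mg/L, and at the critical point k_2 D_c = k_d L, so D_c = (0.404/1.21) × 18.74 = 6.258 mg/L.
Minimum DO = C_s − D_c = 9.13 − 6.258 = 2.872 mg/L.
x_c = v t_c = 0.922 m/s × 1.277 d × 86400 s/d = 101700 m ≈ 102 km.

t_c ≈ 1.28 d; D_c ≈ 6.26 mg/L; min DO ≈ 2.87 mg/L; x_c ≈ 102 km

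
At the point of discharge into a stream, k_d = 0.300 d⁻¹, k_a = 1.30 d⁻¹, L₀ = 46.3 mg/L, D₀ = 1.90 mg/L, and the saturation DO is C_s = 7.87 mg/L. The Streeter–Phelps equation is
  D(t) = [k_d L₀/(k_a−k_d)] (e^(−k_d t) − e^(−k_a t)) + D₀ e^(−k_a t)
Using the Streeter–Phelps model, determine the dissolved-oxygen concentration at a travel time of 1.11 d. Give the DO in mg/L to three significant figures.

k_d L₀/(k_a−k_d) = 0.300×46.3/(1.30−0.300) = 13.89/1.000 = 13.89 mg/L.
e^(−k_d t) = e^(−0.300×1.110) = 0.7168; e^(−k_a t) = e^(−1.30×1.110) = 0.2362.
D = 13.89 × (0.7168 − 0.2362) + 1.90 × 0.2362 = 6.675 + 0.4488 = 7.124 mg/L.
DO = C_s − D = 7.87 − 7.124 = 0.7463 mg/L.

DO ≈ 0.746 mg/L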